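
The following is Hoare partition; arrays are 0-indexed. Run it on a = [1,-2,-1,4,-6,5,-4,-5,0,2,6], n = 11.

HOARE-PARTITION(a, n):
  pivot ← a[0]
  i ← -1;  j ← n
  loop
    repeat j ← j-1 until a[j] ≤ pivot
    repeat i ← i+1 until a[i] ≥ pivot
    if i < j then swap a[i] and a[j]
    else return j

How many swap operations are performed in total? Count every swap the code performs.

3

pivot = a[0] = 1; i = -1, j = 11
j→8 (a[8]=0≤1), i→0 (a[0]=1≥1); i<j, swap → [0,-2,-1,4,-6,5,-4,-5,1,2,6]
j→7 (a[7]=-5≤1), i→3 (a[3]=4≥1); i<j, swap → [0,-2,-1,-5,-6,5,-4,4,1,2,6]
j→6 (a[6]=-4≤1), i→5 (a[5]=5≥1); i<j, swap → [0,-2,-1,-5,-6,-4,5,4,1,2,6]
j→5, i→6; i≥j, return j=5. a = [0,-2,-1,-5,-6,-4,5,4,1,2,6]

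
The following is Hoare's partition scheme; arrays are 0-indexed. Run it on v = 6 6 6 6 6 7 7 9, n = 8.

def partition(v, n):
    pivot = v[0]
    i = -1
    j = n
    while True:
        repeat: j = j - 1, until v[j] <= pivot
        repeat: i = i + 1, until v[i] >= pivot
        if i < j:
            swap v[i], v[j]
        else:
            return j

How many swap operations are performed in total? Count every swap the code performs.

2

pivot = v[0] = 6; i = -1, j = 8
j→4 (v[4]=6≤6), i→0 (v[0]=6≥6); i<j, swap → 6 6 6 6 6 7 7 9
j→3 (v[3]=6≤6), i→1 (v[1]=6≥6); i<j, swap → 6 6 6 6 6 7 7 9
j→2, i→2; i≥j, return j=2. v = 6 6 6 6 6 7 7 9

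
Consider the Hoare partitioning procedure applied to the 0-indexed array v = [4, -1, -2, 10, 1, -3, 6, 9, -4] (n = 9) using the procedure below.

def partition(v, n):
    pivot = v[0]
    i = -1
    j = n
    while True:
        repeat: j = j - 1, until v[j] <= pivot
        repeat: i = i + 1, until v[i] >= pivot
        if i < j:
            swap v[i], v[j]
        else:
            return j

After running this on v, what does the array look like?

pivot=4
j stops at 8 (-4), i stops at 0 (4); swap ⇒ [-4, -1, -2, 10, 1, -3, 6, 9, 4]
j stops at 5 (-3), i stops at 3 (10); swap ⇒ [-4, -1, -2, -3, 1, 10, 6, 9, 4]
j stops at 4, i stops at 5; i≥j ⇒ return 4. v=[-4, -1, -2, -3, 1, 10, 6, 9, 4]

[-4, -1, -2, -3, 1, 10, 6, 9, 4]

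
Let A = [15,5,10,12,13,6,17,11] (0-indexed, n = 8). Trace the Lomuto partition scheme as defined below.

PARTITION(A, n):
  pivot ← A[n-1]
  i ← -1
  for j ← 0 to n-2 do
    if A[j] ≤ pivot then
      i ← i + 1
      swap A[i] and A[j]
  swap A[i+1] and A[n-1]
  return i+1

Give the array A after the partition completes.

[5,10,6,11,13,15,17,12]

pivot = A[7] = 11; i = -1
j=0: A[0]=15 > 11 → no swap
j=1: A[1]=5 ≤ 11 → i=0, swap A[0],A[1] → [5,15,10,12,13,6,17,11]
j=2: A[2]=10 ≤ 11 → i=1, swap A[1],A[2] → [5,10,15,12,13,6,17,11]
j=3: A[3]=12 > 11 → no swap
j=4: A[4]=13 > 11 → no swap
j=5: A[5]=6 ≤ 11 → i=2, swap A[2],A[5] → [5,10,6,12,13,15,17,11]
j=6: A[6]=17 > 11 → no swap
final swap A[3],A[7] → [5,10,6,11,13,15,17,12]; return 3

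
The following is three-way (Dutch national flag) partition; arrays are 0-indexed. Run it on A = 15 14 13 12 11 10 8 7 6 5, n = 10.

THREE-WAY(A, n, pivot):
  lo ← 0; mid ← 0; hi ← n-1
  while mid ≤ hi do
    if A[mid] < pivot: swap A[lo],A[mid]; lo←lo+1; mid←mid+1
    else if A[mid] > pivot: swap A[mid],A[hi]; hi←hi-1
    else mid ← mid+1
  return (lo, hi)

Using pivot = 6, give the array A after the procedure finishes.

pivot = 6; lo=0, mid=0, hi=9
A[mid]=15>6: swap A[0],A[9]; hi=8 → 5 14 13 12 11 10 8 7 6 15
A[mid]=5<6: swap A[0],A[0]; lo=1,mid=1 → 5 14 13 12 11 10 8 7 6 15
A[mid]=14>6: swap A[1],A[8]; hi=7 → 5 6 13 12 11 10 8 7 14 15
A[mid]=6=6: mid=2
A[mid]=13>6: swap A[2],A[7]; hi=6 → 5 6 7 12 11 10 8 13 14 15
A[mid]=7>6: swap A[2],A[6]; hi=5 → 5 6 8 12 11 10 7 13 14 15
A[mid]=8>6: swap A[2],A[5]; hi=4 → 5 6 10 12 11 8 7 13 14 15
A[mid]=10>6: swap A[2],A[4]; hi=3 → 5 6 11 12 10 8 7 13 14 15
A[mid]=11>6: swap A[2],A[3]; hi=2 → 5 6 12 11 10 8 7 13 14 15
A[mid]=12>6: swap A[2],A[2]; hi=1 → 5 6 12 11 10 8 7 13 14 15
end: lo=1, hi=1; A = 5 6 12 11 10 8 7 13 14 15

5 6 12 11 10 8 7 13 14 15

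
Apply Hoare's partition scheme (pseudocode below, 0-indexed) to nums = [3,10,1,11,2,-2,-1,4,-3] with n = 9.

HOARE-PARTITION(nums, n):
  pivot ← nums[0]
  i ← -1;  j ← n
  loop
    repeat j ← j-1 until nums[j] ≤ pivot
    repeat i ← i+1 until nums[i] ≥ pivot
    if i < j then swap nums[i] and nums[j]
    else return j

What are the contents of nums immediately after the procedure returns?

[-3,-1,1,-2,2,11,10,4,3]

pivot=3
j stops at 8 (-3), i stops at 0 (3); swap ⇒ [-3,10,1,11,2,-2,-1,4,3]
j stops at 6 (-1), i stops at 1 (10); swap ⇒ [-3,-1,1,11,2,-2,10,4,3]
j stops at 5 (-2), i stops at 3 (11); swap ⇒ [-3,-1,1,-2,2,11,10,4,3]
j stops at 4, i stops at 5; i≥j ⇒ return 4. nums=[-3,-1,1,-2,2,11,10,4,3]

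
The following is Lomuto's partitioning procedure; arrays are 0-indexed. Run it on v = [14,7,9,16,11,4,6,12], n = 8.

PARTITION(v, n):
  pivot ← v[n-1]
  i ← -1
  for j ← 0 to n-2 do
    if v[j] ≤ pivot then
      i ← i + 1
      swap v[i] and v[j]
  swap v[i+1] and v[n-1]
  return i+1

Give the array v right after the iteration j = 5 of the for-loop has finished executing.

[7,9,11,4,14,16,6,12]

pivot=12, i=-1
j=0: 14>12, skip
j=1: 7≤12, i=0, swap(0,1) ⇒ [7,14,9,16,11,4,6,12]
j=2: 9≤12, i=1, swap(1,2) ⇒ [7,9,14,16,11,4,6,12]
j=3: 16>12, skip
j=4: 11≤12, i=2, swap(2,4) ⇒ [7,9,11,16,14,4,6,12]
j=5: 4≤12, i=3, swap(3,5) ⇒ [7,9,11,4,14,16,6,12]
(after j=5) v = [7,9,11,4,14,16,6,12]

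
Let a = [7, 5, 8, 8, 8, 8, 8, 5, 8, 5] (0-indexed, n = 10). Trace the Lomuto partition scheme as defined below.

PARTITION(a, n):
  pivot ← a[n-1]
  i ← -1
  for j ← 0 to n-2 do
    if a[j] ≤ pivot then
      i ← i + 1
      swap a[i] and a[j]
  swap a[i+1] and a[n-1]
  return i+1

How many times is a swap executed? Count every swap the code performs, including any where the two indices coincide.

pivot = a[9] = 5; i = -1
j=0: a[0]=7 > 5 → no swap
j=1: a[1]=5 ≤ 5 → i=0, swap a[0],a[1] → [5, 7, 8, 8, 8, 8, 8, 5, 8, 5]
j=2: a[2]=8 > 5 → no swap
j=3: a[3]=8 > 5 → no swap
j=4: a[4]=8 > 5 → no swap
j=5: a[5]=8 > 5 → no swap
j=6: a[6]=8 > 5 → no swap
j=7: a[7]=5 ≤ 5 → i=1, swap a[1],a[7] → [5, 5, 8, 8, 8, 8, 8, 7, 8, 5]
j=8: a[8]=8 > 5 → no swap
final swap a[2],a[9] → [5, 5, 5, 8, 8, 8, 8, 7, 8, 8]; return 2

3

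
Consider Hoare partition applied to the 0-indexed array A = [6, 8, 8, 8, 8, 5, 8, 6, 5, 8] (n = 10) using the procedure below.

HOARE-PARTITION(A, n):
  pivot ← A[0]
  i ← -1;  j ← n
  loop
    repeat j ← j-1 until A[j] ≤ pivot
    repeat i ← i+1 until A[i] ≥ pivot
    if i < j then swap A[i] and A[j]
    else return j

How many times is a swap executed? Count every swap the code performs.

pivot = A[0] = 6; i = -1, j = 10
j→8 (A[8]=5≤6), i→0 (A[0]=6≥6); i<j, swap → [5, 8, 8, 8, 8, 5, 8, 6, 6, 8]
j→7 (A[7]=6≤6), i→1 (A[1]=8≥6); i<j, swap → [5, 6, 8, 8, 8, 5, 8, 8, 6, 8]
j→5 (A[5]=5≤6), i→2 (A[2]=8≥6); i<j, swap → [5, 6, 5, 8, 8, 8, 8, 8, 6, 8]
j→2, i→3; i≥j, return j=2. A = [5, 6, 5, 8, 8, 8, 8, 8, 6, 8]

3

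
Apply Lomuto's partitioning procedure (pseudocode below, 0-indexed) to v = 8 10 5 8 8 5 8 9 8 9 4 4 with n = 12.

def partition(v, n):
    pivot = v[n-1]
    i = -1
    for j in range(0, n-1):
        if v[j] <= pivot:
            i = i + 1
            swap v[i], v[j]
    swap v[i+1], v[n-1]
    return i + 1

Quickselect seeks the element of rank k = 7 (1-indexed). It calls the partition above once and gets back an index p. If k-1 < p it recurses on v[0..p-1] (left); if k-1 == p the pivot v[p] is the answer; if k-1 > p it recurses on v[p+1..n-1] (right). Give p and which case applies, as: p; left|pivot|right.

pivot=4, i=-1
j=0: 8>4, skip
j=1: 10>4, skip
j=2: 5>4, skip
j=3: 8>4, skip
j=4: 8>4, skip
j=5: 5>4, skip
j=6: 8>4, skip
j=7: 9>4, skip
j=8: 8>4, skip
j=9: 9>4, skip
j=10: 4≤4, i=0, swap(0,10) ⇒ 4 10 5 8 8 5 8 9 8 9 8 4
swap(1,11) ⇒ 4 4 5 8 8 5 8 9 8 9 8 10; return 1
p = 1; k-1 = 6 > 1 ⇒ right

1; right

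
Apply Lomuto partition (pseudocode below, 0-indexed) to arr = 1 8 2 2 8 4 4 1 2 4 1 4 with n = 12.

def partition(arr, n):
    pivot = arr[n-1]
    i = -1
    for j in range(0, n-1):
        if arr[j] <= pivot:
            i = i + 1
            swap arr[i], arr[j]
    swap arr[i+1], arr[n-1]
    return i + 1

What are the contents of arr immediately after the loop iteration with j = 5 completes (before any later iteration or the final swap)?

1 2 2 4 8 8 4 1 2 4 1 4

pivot = arr[11] = 4; i = -1
j=0: arr[0]=1 ≤ 4 → i=0, swap arr[0],arr[0] (no change) → 1 8 2 2 8 4 4 1 2 4 1 4
j=1: arr[1]=8 > 4 → no swap
j=2: arr[2]=2 ≤ 4 → i=1, swap arr[1],arr[2] → 1 2 8 2 8 4 4 1 2 4 1 4
j=3: arr[3]=2 ≤ 4 → i=2, swap arr[2],arr[3] → 1 2 2 8 8 4 4 1 2 4 1 4
j=4: arr[4]=8 > 4 → no swap
j=5: arr[5]=4 ≤ 4 → i=3, swap arr[3],arr[5] → 1 2 2 4 8 8 4 1 2 4 1 4
(after j=5) arr = 1 2 2 4 8 8 4 1 2 4 1 4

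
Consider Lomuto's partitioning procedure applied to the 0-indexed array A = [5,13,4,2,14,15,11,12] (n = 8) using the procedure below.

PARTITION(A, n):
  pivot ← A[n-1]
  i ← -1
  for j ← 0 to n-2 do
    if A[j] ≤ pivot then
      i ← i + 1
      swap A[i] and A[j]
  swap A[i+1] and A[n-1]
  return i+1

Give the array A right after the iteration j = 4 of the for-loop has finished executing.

pivot = A[7] = 12; i = -1
j=0: A[0]=5 ≤ 12 → i=0, swap A[0],A[0] (no change) → [5,13,4,2,14,15,11,12]
j=1: A[1]=13 > 12 → no swap
j=2: A[2]=4 ≤ 12 → i=1, swap A[1],A[2] → [5,4,13,2,14,15,11,12]
j=3: A[3]=2 ≤ 12 → i=2, swap A[2],A[3] → [5,4,2,13,14,15,11,12]
j=4: A[4]=14 > 12 → no swap
(after j=4) A = [5,4,2,13,14,15,11,12]

[5,4,2,13,14,15,11,12]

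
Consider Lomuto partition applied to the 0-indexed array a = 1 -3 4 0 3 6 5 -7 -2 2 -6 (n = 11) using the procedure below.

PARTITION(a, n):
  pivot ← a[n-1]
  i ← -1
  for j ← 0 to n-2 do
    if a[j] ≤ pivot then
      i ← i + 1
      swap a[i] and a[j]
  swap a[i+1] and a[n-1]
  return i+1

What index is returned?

pivot = a[10] = -6; i = -1
j=0: a[0]=1 > -6 → no swap
j=1: a[1]=-3 > -6 → no swap
j=2: a[2]=4 > -6 → no swap
j=3: a[3]=0 > -6 → no swap
j=4: a[4]=3 > -6 → no swap
j=5: a[5]=6 > -6 → no swap
j=6: a[6]=5 > -6 → no swap
j=7: a[7]=-7 ≤ -6 → i=0, swap a[0],a[7] → -7 -3 4 0 3 6 5 1 -2 2 -6
j=8: a[8]=-2 > -6 → no swap
j=9: a[9]=2 > -6 → no swap
final swap a[1],a[10] → -7 -6 4 0 3 6 5 1 -2 2 -3; return 1

1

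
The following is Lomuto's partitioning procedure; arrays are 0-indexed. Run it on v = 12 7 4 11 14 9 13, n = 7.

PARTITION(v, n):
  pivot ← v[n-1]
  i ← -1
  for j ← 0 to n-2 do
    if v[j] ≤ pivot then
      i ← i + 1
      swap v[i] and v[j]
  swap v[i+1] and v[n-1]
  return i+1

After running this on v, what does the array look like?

pivot=13, i=-1
j=0: 12≤13, i=0, swap(0,0) ⇒ 12 7 4 11 14 9 13
j=1: 7≤13, i=1, swap(1,1) ⇒ 12 7 4 11 14 9 13
j=2: 4≤13, i=2, swap(2,2) ⇒ 12 7 4 11 14 9 13
j=3: 11≤13, i=3, swap(3,3) ⇒ 12 7 4 11 14 9 13
j=4: 14>13, skip
j=5: 9≤13, i=4, swap(4,5) ⇒ 12 7 4 11 9 14 13
swap(5,6) ⇒ 12 7 4 11 9 13 14; return 5

12 7 4 11 9 13 14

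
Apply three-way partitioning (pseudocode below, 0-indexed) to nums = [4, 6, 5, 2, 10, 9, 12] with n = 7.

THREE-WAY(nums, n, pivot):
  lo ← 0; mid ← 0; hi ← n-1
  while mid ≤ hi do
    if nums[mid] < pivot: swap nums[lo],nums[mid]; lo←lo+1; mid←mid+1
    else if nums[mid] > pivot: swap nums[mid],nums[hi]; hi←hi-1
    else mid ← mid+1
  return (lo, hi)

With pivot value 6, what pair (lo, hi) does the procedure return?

(3, 3)

lo=0 mid=0 hi=6
4<6: swap(0,0), lo=1 mid=1 ⇒ [4, 6, 5, 2, 10, 9, 12]
6=6: mid=2
5<6: swap(1,2), lo=2 mid=3 ⇒ [4, 5, 6, 2, 10, 9, 12]
2<6: swap(2,3), lo=3 mid=4 ⇒ [4, 5, 2, 6, 10, 9, 12]
10>6: swap(4,6), hi=5 ⇒ [4, 5, 2, 6, 12, 9, 10]
12>6: swap(4,5), hi=4 ⇒ [4, 5, 2, 6, 9, 12, 10]
9>6: swap(4,4), hi=3 ⇒ [4, 5, 2, 6, 9, 12, 10]
done. lo=3 hi=3; nums=[4, 5, 2, 6, 9, 12, 10]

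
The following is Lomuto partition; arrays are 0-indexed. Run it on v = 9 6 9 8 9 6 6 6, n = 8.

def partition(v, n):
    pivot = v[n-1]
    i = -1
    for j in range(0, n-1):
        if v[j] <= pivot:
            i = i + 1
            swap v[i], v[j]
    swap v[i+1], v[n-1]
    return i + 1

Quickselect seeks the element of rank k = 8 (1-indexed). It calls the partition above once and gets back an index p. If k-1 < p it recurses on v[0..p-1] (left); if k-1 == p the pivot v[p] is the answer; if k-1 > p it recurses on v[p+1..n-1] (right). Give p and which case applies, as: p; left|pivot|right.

3; right

pivot = v[7] = 6; i = -1
j=0: v[0]=9 > 6 → no swap
j=1: v[1]=6 ≤ 6 → i=0, swap v[0],v[1] → 6 9 9 8 9 6 6 6
j=2: v[2]=9 > 6 → no swap
j=3: v[3]=8 > 6 → no swap
j=4: v[4]=9 > 6 → no swap
j=5: v[5]=6 ≤ 6 → i=1, swap v[1],v[5] → 6 6 9 8 9 9 6 6
j=6: v[6]=6 ≤ 6 → i=2, swap v[2],v[6] → 6 6 6 8 9 9 9 6
final swap v[3],v[7] → 6 6 6 6 9 9 9 8; return 3
p = 3; k-1 = 7 > 3 ⇒ right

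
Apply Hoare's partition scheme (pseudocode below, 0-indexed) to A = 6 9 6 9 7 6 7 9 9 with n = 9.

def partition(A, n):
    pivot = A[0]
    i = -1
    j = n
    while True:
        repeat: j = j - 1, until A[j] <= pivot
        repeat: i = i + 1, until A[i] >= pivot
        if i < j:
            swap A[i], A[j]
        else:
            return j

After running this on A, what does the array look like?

6 6 9 9 7 6 7 9 9

pivot = A[0] = 6; i = -1, j = 9
j→5 (A[5]=6≤6), i→0 (A[0]=6≥6); i<j, swap → 6 9 6 9 7 6 7 9 9
j→2 (A[2]=6≤6), i→1 (A[1]=9≥6); i<j, swap → 6 6 9 9 7 6 7 9 9
j→1, i→2; i≥j, return j=1. A = 6 6 9 9 7 6 7 9 9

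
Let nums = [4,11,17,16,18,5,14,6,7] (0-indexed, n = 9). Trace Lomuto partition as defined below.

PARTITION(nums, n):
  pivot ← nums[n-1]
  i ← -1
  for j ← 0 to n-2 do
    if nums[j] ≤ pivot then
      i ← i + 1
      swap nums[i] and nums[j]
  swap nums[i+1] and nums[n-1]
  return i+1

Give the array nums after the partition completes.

pivot = nums[8] = 7; i = -1
j=0: nums[0]=4 ≤ 7 → i=0, swap nums[0],nums[0] (no change) → [4,11,17,16,18,5,14,6,7]
j=1: nums[1]=11 > 7 → no swap
j=2: nums[2]=17 > 7 → no swap
j=3: nums[3]=16 > 7 → no swap
j=4: nums[4]=18 > 7 → no swap
j=5: nums[5]=5 ≤ 7 → i=1, swap nums[1],nums[5] → [4,5,17,16,18,11,14,6,7]
j=6: nums[6]=14 > 7 → no swap
j=7: nums[7]=6 ≤ 7 → i=2, swap nums[2],nums[7] → [4,5,6,16,18,11,14,17,7]
final swap nums[3],nums[8] → [4,5,6,7,18,11,14,17,16]; return 3

[4,5,6,7,18,11,14,17,16]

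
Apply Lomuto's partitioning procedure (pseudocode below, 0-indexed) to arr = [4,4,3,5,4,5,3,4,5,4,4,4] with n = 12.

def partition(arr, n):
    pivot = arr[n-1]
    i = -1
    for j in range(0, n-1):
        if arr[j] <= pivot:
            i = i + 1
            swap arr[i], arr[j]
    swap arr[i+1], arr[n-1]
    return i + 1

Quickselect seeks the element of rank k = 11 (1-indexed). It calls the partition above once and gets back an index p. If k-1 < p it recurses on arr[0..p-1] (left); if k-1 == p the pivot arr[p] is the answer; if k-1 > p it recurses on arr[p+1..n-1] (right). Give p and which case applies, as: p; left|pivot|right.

8; right

pivot=4, i=-1
j=0: 4≤4, i=0, swap(0,0) ⇒ [4,4,3,5,4,5,3,4,5,4,4,4]
j=1: 4≤4, i=1, swap(1,1) ⇒ [4,4,3,5,4,5,3,4,5,4,4,4]
j=2: 3≤4, i=2, swap(2,2) ⇒ [4,4,3,5,4,5,3,4,5,4,4,4]
j=3: 5>4, skip
j=4: 4≤4, i=3, swap(3,4) ⇒ [4,4,3,4,5,5,3,4,5,4,4,4]
j=5: 5>4, skip
j=6: 3≤4, i=4, swap(4,6) ⇒ [4,4,3,4,3,5,5,4,5,4,4,4]
j=7: 4≤4, i=5, swap(5,7) ⇒ [4,4,3,4,3,4,5,5,5,4,4,4]
j=8: 5>4, skip
j=9: 4≤4, i=6, swap(6,9) ⇒ [4,4,3,4,3,4,4,5,5,5,4,4]
j=10: 4≤4, i=7, swap(7,10) ⇒ [4,4,3,4,3,4,4,4,5,5,5,4]
swap(8,11) ⇒ [4,4,3,4,3,4,4,4,4,5,5,5]; return 8
p = 8; k-1 = 10 > 8 ⇒ right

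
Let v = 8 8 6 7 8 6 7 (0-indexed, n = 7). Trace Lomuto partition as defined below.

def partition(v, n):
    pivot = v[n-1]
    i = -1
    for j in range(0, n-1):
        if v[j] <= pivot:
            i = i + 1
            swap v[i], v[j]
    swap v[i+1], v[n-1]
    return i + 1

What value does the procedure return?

pivot=7, i=-1
j=0: 8>7, skip
j=1: 8>7, skip
j=2: 6≤7, i=0, swap(0,2) ⇒ 6 8 8 7 8 6 7
j=3: 7≤7, i=1, swap(1,3) ⇒ 6 7 8 8 8 6 7
j=4: 8>7, skip
j=5: 6≤7, i=2, swap(2,5) ⇒ 6 7 6 8 8 8 7
swap(3,6) ⇒ 6 7 6 7 8 8 8; return 3

3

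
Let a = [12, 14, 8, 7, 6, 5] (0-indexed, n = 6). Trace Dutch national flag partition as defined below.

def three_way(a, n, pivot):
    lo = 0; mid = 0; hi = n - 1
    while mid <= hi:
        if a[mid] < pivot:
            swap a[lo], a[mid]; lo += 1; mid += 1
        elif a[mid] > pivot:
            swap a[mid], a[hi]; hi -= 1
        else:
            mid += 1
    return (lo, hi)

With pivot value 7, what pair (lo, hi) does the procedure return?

(2, 2)

pivot = 7; lo=0, mid=0, hi=5
a[mid]=12>7: swap a[0],a[5]; hi=4 → [5, 14, 8, 7, 6, 12]
a[mid]=5<7: swap a[0],a[0]; lo=1,mid=1 → [5, 14, 8, 7, 6, 12]
a[mid]=14>7: swap a[1],a[4]; hi=3 → [5, 6, 8, 7, 14, 12]
a[mid]=6<7: swap a[1],a[1]; lo=2,mid=2 → [5, 6, 8, 7, 14, 12]
a[mid]=8>7: swap a[2],a[3]; hi=2 → [5, 6, 7, 8, 14, 12]
a[mid]=7=7: mid=3
end: lo=2, hi=2; a = [5, 6, 7, 8, 14, 12]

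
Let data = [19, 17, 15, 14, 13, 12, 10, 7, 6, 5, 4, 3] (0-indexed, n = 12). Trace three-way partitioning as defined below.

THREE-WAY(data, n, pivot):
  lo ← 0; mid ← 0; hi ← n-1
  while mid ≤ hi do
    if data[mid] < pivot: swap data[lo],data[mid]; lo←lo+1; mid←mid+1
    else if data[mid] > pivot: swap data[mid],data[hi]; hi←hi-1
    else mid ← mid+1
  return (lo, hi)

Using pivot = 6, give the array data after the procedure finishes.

[3, 4, 5, 6, 12, 10, 7, 13, 14, 15, 17, 19]

pivot = 6; lo=0, mid=0, hi=11
data[mid]=19>6: swap data[0],data[11]; hi=10 → [3, 17, 15, 14, 13, 12, 10, 7, 6, 5, 4, 19]
data[mid]=3<6: swap data[0],data[0]; lo=1,mid=1 → [3, 17, 15, 14, 13, 12, 10, 7, 6, 5, 4, 19]
data[mid]=17>6: swap data[1],data[10]; hi=9 → [3, 4, 15, 14, 13, 12, 10, 7, 6, 5, 17, 19]
data[mid]=4<6: swap data[1],data[1]; lo=2,mid=2 → [3, 4, 15, 14, 13, 12, 10, 7, 6, 5, 17, 19]
data[mid]=15>6: swap data[2],data[9]; hi=8 → [3, 4, 5, 14, 13, 12, 10, 7, 6, 15, 17, 19]
data[mid]=5<6: swap data[2],data[2]; lo=3,mid=3 → [3, 4, 5, 14, 13, 12, 10, 7, 6, 15, 17, 19]
data[mid]=14>6: swap data[3],data[8]; hi=7 → [3, 4, 5, 6, 13, 12, 10, 7, 14, 15, 17, 19]
data[mid]=6=6: mid=4
data[mid]=13>6: swap data[4],data[7]; hi=6 → [3, 4, 5, 6, 7, 12, 10, 13, 14, 15, 17, 19]
data[mid]=7>6: swap data[4],data[6]; hi=5 → [3, 4, 5, 6, 10, 12, 7, 13, 14, 15, 17, 19]
data[mid]=10>6: swap data[4],data[5]; hi=4 → [3, 4, 5, 6, 12, 10, 7, 13, 14, 15, 17, 19]
data[mid]=12>6: swap data[4],data[4]; hi=3 → [3, 4, 5, 6, 12, 10, 7, 13, 14, 15, 17, 19]
end: lo=3, hi=3; data = [3, 4, 5, 6, 12, 10, 7, 13, 14, 15, 17, 19]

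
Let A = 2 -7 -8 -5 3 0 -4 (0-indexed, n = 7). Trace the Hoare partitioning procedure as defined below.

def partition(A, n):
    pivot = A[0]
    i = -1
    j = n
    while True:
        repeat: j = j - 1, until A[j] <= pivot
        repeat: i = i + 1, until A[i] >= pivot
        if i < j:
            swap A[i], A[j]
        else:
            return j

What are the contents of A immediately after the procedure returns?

-4 -7 -8 -5 0 3 2

pivot = A[0] = 2; i = -1, j = 7
j→6 (A[6]=-4≤2), i→0 (A[0]=2≥2); i<j, swap → -4 -7 -8 -5 3 0 2
j→5 (A[5]=0≤2), i→4 (A[4]=3≥2); i<j, swap → -4 -7 -8 -5 0 3 2
j→4, i→5; i≥j, return j=4. A = -4 -7 -8 -5 0 3 2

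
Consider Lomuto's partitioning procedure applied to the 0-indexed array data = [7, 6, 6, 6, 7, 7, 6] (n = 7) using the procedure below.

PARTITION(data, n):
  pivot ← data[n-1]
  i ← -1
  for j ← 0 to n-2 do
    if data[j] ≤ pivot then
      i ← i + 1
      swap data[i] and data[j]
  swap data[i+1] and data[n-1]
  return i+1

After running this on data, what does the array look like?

pivot=6, i=-1
j=0: 7>6, skip
j=1: 6≤6, i=0, swap(0,1) ⇒ [6, 7, 6, 6, 7, 7, 6]
j=2: 6≤6, i=1, swap(1,2) ⇒ [6, 6, 7, 6, 7, 7, 6]
j=3: 6≤6, i=2, swap(2,3) ⇒ [6, 6, 6, 7, 7, 7, 6]
j=4: 7>6, skip
j=5: 7>6, skip
swap(3,6) ⇒ [6, 6, 6, 6, 7, 7, 7]; return 3

[6, 6, 6, 6, 7, 7, 7]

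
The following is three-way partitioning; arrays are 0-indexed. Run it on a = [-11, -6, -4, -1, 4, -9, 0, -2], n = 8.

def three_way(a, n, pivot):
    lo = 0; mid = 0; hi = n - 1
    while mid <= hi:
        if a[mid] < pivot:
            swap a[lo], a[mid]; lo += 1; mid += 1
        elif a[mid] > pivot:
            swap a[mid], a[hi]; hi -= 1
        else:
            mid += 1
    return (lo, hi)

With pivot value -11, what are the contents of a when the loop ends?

[-11, -4, -1, 4, -9, 0, -2, -6]

lo=0 mid=0 hi=7
-11=-11: mid=1
-6>-11: swap(1,7), hi=6 ⇒ [-11, -2, -4, -1, 4, -9, 0, -6]
-2>-11: swap(1,6), hi=5 ⇒ [-11, 0, -4, -1, 4, -9, -2, -6]
0>-11: swap(1,5), hi=4 ⇒ [-11, -9, -4, -1, 4, 0, -2, -6]
-9>-11: swap(1,4), hi=3 ⇒ [-11, 4, -4, -1, -9, 0, -2, -6]
4>-11: swap(1,3), hi=2 ⇒ [-11, -1, -4, 4, -9, 0, -2, -6]
-1>-11: swap(1,2), hi=1 ⇒ [-11, -4, -1, 4, -9, 0, -2, -6]
-4>-11: swap(1,1), hi=0 ⇒ [-11, -4, -1, 4, -9, 0, -2, -6]
done. lo=0 hi=0; a=[-11, -4, -1, 4, -9, 0, -2, -6]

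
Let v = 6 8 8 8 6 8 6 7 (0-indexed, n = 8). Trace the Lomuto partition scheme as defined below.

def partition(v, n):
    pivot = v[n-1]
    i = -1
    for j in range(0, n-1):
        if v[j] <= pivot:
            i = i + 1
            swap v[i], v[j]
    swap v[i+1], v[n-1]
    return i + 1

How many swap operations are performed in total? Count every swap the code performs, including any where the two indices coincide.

pivot = v[7] = 7; i = -1
j=0: v[0]=6 ≤ 7 → i=0, swap v[0],v[0] (no change) → 6 8 8 8 6 8 6 7
j=1: v[1]=8 > 7 → no swap
j=2: v[2]=8 > 7 → no swap
j=3: v[3]=8 > 7 → no swap
j=4: v[4]=6 ≤ 7 → i=1, swap v[1],v[4] → 6 6 8 8 8 8 6 7
j=5: v[5]=8 > 7 → no swap
j=6: v[6]=6 ≤ 7 → i=2, swap v[2],v[6] → 6 6 6 8 8 8 8 7
final swap v[3],v[7] → 6 6 6 7 8 8 8 8; return 3

4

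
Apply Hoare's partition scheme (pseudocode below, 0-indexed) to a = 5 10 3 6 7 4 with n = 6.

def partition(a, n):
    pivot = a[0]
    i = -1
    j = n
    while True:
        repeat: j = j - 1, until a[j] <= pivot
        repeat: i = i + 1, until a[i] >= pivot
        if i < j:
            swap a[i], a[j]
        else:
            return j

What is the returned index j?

pivot=5
j stops at 5 (4), i stops at 0 (5); swap ⇒ 4 10 3 6 7 5
j stops at 2 (3), i stops at 1 (10); swap ⇒ 4 3 10 6 7 5
j stops at 1, i stops at 2; i≥j ⇒ return 1. a=4 3 10 6 7 5

1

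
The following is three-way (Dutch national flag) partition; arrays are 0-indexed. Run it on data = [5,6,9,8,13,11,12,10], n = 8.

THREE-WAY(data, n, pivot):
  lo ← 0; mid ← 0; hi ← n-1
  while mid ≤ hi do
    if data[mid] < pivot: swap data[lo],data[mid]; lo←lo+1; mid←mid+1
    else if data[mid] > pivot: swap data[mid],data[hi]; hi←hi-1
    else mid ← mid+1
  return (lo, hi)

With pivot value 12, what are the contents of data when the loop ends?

[5,6,9,8,10,11,12,13]

lo=0 mid=0 hi=7
5<12: swap(0,0), lo=1 mid=1 ⇒ [5,6,9,8,13,11,12,10]
6<12: swap(1,1), lo=2 mid=2 ⇒ [5,6,9,8,13,11,12,10]
9<12: swap(2,2), lo=3 mid=3 ⇒ [5,6,9,8,13,11,12,10]
8<12: swap(3,3), lo=4 mid=4 ⇒ [5,6,9,8,13,11,12,10]
13>12: swap(4,7), hi=6 ⇒ [5,6,9,8,10,11,12,13]
10<12: swap(4,4), lo=5 mid=5 ⇒ [5,6,9,8,10,11,12,13]
11<12: swap(5,5), lo=6 mid=6 ⇒ [5,6,9,8,10,11,12,13]
12=12: mid=7
done. lo=6 hi=6; data=[5,6,9,8,10,11,12,13]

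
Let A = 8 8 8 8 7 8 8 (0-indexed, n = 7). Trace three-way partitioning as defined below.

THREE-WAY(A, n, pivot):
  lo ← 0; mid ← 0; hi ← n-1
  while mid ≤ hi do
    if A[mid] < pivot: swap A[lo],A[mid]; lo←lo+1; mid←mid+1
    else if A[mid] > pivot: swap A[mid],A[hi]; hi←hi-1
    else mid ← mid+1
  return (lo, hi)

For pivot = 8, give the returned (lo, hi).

(1, 6)

lo=0 mid=0 hi=6
8=8: mid=1
8=8: mid=2
8=8: mid=3
8=8: mid=4
7<8: swap(0,4), lo=1 mid=5 ⇒ 7 8 8 8 8 8 8
8=8: mid=6
8=8: mid=7
done. lo=1 hi=6; A=7 8 8 8 8 8 8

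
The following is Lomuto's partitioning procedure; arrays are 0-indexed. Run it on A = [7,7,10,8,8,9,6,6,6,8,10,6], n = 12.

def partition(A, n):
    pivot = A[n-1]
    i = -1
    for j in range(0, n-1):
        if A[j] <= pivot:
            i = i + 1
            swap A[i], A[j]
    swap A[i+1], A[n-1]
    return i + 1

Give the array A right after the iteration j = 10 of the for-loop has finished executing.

pivot = A[11] = 6; i = -1
j=0: A[0]=7 > 6 → no swap
j=1: A[1]=7 > 6 → no swap
j=2: A[2]=10 > 6 → no swap
j=3: A[3]=8 > 6 → no swap
j=4: A[4]=8 > 6 → no swap
j=5: A[5]=9 > 6 → no swap
j=6: A[6]=6 ≤ 6 → i=0, swap A[0],A[6] → [6,7,10,8,8,9,7,6,6,8,10,6]
j=7: A[7]=6 ≤ 6 → i=1, swap A[1],A[7] → [6,6,10,8,8,9,7,7,6,8,10,6]
j=8: A[8]=6 ≤ 6 → i=2, swap A[2],A[8] → [6,6,6,8,8,9,7,7,10,8,10,6]
j=9: A[9]=8 > 6 → no swap
j=10: A[10]=10 > 6 → no swap
(after j=10) A = [6,6,6,8,8,9,7,7,10,8,10,6]

[6,6,6,8,8,9,7,7,10,8,10,6]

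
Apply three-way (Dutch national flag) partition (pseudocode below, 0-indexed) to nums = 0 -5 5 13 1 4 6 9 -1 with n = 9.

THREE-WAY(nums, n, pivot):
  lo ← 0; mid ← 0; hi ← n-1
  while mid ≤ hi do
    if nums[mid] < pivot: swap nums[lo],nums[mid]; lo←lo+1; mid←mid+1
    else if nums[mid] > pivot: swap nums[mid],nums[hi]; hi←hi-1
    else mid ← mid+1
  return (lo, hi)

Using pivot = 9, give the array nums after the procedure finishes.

pivot = 9; lo=0, mid=0, hi=8
nums[mid]=0<9: swap nums[0],nums[0]; lo=1,mid=1 → 0 -5 5 13 1 4 6 9 -1
nums[mid]=-5<9: swap nums[1],nums[1]; lo=2,mid=2 → 0 -5 5 13 1 4 6 9 -1
nums[mid]=5<9: swap nums[2],nums[2]; lo=3,mid=3 → 0 -5 5 13 1 4 6 9 -1
nums[mid]=13>9: swap nums[3],nums[8]; hi=7 → 0 -5 5 -1 1 4 6 9 13
nums[mid]=-1<9: swap nums[3],nums[3]; lo=4,mid=4 → 0 -5 5 -1 1 4 6 9 13
nums[mid]=1<9: swap nums[4],nums[4]; lo=5,mid=5 → 0 -5 5 -1 1 4 6 9 13
nums[mid]=4<9: swap nums[5],nums[5]; lo=6,mid=6 → 0 -5 5 -1 1 4 6 9 13
nums[mid]=6<9: swap nums[6],nums[6]; lo=7,mid=7 → 0 -5 5 -1 1 4 6 9 13
nums[mid]=9=9: mid=8
end: lo=7, hi=7; nums = 0 -5 5 -1 1 4 6 9 13

0 -5 5 -1 1 4 6 9 13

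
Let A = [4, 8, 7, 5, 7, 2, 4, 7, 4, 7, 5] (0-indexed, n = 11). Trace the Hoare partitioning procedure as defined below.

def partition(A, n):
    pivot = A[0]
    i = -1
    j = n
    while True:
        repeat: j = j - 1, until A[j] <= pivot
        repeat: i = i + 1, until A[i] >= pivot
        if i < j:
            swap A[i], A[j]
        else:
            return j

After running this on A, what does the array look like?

[4, 4, 2, 5, 7, 7, 8, 7, 4, 7, 5]

pivot=4
j stops at 8 (4), i stops at 0 (4); swap ⇒ [4, 8, 7, 5, 7, 2, 4, 7, 4, 7, 5]
j stops at 6 (4), i stops at 1 (8); swap ⇒ [4, 4, 7, 5, 7, 2, 8, 7, 4, 7, 5]
j stops at 5 (2), i stops at 2 (7); swap ⇒ [4, 4, 2, 5, 7, 7, 8, 7, 4, 7, 5]
j stops at 2, i stops at 3; i≥j ⇒ return 2. A=[4, 4, 2, 5, 7, 7, 8, 7, 4, 7, 5]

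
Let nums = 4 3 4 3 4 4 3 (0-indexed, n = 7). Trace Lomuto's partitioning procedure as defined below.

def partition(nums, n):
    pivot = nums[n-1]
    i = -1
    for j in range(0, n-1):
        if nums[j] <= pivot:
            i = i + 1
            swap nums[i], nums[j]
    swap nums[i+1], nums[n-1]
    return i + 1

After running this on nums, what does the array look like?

3 3 3 4 4 4 4

pivot=3, i=-1
j=0: 4>3, skip
j=1: 3≤3, i=0, swap(0,1) ⇒ 3 4 4 3 4 4 3
j=2: 4>3, skip
j=3: 3≤3, i=1, swap(1,3) ⇒ 3 3 4 4 4 4 3
j=4: 4>3, skip
j=5: 4>3, skip
swap(2,6) ⇒ 3 3 3 4 4 4 4; return 2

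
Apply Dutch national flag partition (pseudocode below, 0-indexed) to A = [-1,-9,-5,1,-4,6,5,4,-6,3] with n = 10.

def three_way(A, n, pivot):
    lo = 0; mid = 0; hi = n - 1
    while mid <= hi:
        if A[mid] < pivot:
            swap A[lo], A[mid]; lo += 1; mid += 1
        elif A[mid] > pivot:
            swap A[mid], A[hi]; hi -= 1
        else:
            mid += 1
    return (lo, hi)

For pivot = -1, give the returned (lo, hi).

(4, 4)

pivot = -1; lo=0, mid=0, hi=9
A[mid]=-1=-1: mid=1
A[mid]=-9<-1: swap A[0],A[1]; lo=1,mid=2 → [-9,-1,-5,1,-4,6,5,4,-6,3]
A[mid]=-5<-1: swap A[1],A[2]; lo=2,mid=3 → [-9,-5,-1,1,-4,6,5,4,-6,3]
A[mid]=1>-1: swap A[3],A[9]; hi=8 → [-9,-5,-1,3,-4,6,5,4,-6,1]
A[mid]=3>-1: swap A[3],A[8]; hi=7 → [-9,-5,-1,-6,-4,6,5,4,3,1]
A[mid]=-6<-1: swap A[2],A[3]; lo=3,mid=4 → [-9,-5,-6,-1,-4,6,5,4,3,1]
A[mid]=-4<-1: swap A[3],A[4]; lo=4,mid=5 → [-9,-5,-6,-4,-1,6,5,4,3,1]
A[mid]=6>-1: swap A[5],A[7]; hi=6 → [-9,-5,-6,-4,-1,4,5,6,3,1]
A[mid]=4>-1: swap A[5],A[6]; hi=5 → [-9,-5,-6,-4,-1,5,4,6,3,1]
A[mid]=5>-1: swap A[5],A[5]; hi=4 → [-9,-5,-6,-4,-1,5,4,6,3,1]
end: lo=4, hi=4; A = [-9,-5,-6,-4,-1,5,4,6,3,1]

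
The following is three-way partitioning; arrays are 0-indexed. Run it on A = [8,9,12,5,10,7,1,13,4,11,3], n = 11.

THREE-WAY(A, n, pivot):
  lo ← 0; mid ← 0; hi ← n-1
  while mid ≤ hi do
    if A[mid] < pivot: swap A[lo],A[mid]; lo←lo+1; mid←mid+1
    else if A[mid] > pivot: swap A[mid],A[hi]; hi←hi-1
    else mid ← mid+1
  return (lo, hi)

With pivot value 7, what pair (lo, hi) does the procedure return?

(4, 4)

pivot = 7; lo=0, mid=0, hi=10
A[mid]=8>7: swap A[0],A[10]; hi=9 → [3,9,12,5,10,7,1,13,4,11,8]
A[mid]=3<7: swap A[0],A[0]; lo=1,mid=1 → [3,9,12,5,10,7,1,13,4,11,8]
A[mid]=9>7: swap A[1],A[9]; hi=8 → [3,11,12,5,10,7,1,13,4,9,8]
A[mid]=11>7: swap A[1],A[8]; hi=7 → [3,4,12,5,10,7,1,13,11,9,8]
A[mid]=4<7: swap A[1],A[1]; lo=2,mid=2 → [3,4,12,5,10,7,1,13,11,9,8]
A[mid]=12>7: swap A[2],A[7]; hi=6 → [3,4,13,5,10,7,1,12,11,9,8]
A[mid]=13>7: swap A[2],A[6]; hi=5 → [3,4,1,5,10,7,13,12,11,9,8]
A[mid]=1<7: swap A[2],A[2]; lo=3,mid=3 → [3,4,1,5,10,7,13,12,11,9,8]
A[mid]=5<7: swap A[3],A[3]; lo=4,mid=4 → [3,4,1,5,10,7,13,12,11,9,8]
A[mid]=10>7: swap A[4],A[5]; hi=4 → [3,4,1,5,7,10,13,12,11,9,8]
A[mid]=7=7: mid=5
end: lo=4, hi=4; A = [3,4,1,5,7,10,13,12,11,9,8]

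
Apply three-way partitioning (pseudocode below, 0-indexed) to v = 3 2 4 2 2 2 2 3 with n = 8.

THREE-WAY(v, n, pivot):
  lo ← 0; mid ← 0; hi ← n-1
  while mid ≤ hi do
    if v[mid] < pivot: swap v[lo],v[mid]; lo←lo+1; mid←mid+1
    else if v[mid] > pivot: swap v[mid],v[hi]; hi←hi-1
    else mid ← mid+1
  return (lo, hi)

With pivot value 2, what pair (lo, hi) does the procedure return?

(0, 4)

lo=0 mid=0 hi=7
3>2: swap(0,7), hi=6 ⇒ 3 2 4 2 2 2 2 3
3>2: swap(0,6), hi=5 ⇒ 2 2 4 2 2 2 3 3
2=2: mid=1
2=2: mid=2
4>2: swap(2,5), hi=4 ⇒ 2 2 2 2 2 4 3 3
2=2: mid=3
2=2: mid=4
2=2: mid=5
done. lo=0 hi=4; v=2 2 2 2 2 4 3 3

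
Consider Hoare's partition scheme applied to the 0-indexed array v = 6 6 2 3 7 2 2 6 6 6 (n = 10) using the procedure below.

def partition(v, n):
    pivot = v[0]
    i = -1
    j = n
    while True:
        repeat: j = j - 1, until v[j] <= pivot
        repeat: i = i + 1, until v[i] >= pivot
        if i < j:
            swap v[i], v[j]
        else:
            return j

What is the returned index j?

pivot = v[0] = 6; i = -1, j = 10
j→9 (v[9]=6≤6), i→0 (v[0]=6≥6); i<j, swap → 6 6 2 3 7 2 2 6 6 6
j→8 (v[8]=6≤6), i→1 (v[1]=6≥6); i<j, swap → 6 6 2 3 7 2 2 6 6 6
j→7 (v[7]=6≤6), i→4 (v[4]=7≥6); i<j, swap → 6 6 2 3 6 2 2 7 6 6
j→6, i→7; i≥j, return j=6. v = 6 6 2 3 6 2 2 7 6 6

6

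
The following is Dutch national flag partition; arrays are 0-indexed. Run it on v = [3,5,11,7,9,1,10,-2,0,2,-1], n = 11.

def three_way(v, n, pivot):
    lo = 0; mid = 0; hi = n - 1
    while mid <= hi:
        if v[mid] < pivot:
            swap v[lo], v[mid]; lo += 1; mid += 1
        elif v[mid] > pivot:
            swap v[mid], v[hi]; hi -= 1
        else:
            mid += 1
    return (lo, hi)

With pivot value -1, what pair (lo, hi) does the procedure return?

(1, 1)

pivot = -1; lo=0, mid=0, hi=10
v[mid]=3>-1: swap v[0],v[10]; hi=9 → [-1,5,11,7,9,1,10,-2,0,2,3]
v[mid]=-1=-1: mid=1
v[mid]=5>-1: swap v[1],v[9]; hi=8 → [-1,2,11,7,9,1,10,-2,0,5,3]
v[mid]=2>-1: swap v[1],v[8]; hi=7 → [-1,0,11,7,9,1,10,-2,2,5,3]
v[mid]=0>-1: swap v[1],v[7]; hi=6 → [-1,-2,11,7,9,1,10,0,2,5,3]
v[mid]=-2<-1: swap v[0],v[1]; lo=1,mid=2 → [-2,-1,11,7,9,1,10,0,2,5,3]
v[mid]=11>-1: swap v[2],v[6]; hi=5 → [-2,-1,10,7,9,1,11,0,2,5,3]
v[mid]=10>-1: swap v[2],v[5]; hi=4 → [-2,-1,1,7,9,10,11,0,2,5,3]
v[mid]=1>-1: swap v[2],v[4]; hi=3 → [-2,-1,9,7,1,10,11,0,2,5,3]
v[mid]=9>-1: swap v[2],v[3]; hi=2 → [-2,-1,7,9,1,10,11,0,2,5,3]
v[mid]=7>-1: swap v[2],v[2]; hi=1 → [-2,-1,7,9,1,10,11,0,2,5,3]
end: lo=1, hi=1; v = [-2,-1,7,9,1,10,11,0,2,5,3]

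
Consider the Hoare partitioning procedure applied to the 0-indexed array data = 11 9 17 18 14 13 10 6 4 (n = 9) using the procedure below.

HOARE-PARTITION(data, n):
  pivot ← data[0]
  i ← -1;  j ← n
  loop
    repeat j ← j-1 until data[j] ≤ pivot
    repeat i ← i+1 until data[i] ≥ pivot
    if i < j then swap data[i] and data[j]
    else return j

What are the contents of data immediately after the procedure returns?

pivot = data[0] = 11; i = -1, j = 9
j→8 (data[8]=4≤11), i→0 (data[0]=11≥11); i<j, swap → 4 9 17 18 14 13 10 6 11
j→7 (data[7]=6≤11), i→2 (data[2]=17≥11); i<j, swap → 4 9 6 18 14 13 10 17 11
j→6 (data[6]=10≤11), i→3 (data[3]=18≥11); i<j, swap → 4 9 6 10 14 13 18 17 11
j→3, i→4; i≥j, return j=3. data = 4 9 6 10 14 13 18 17 11

4 9 6 10 14 13 18 17 11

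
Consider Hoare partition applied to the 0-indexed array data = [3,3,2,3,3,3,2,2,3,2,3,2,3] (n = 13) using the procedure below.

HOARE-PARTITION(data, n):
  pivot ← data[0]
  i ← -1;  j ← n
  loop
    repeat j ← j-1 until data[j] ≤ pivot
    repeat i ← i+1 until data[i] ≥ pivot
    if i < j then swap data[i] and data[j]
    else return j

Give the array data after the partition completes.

[3,2,2,3,2,3,2,2,3,3,3,3,3]

pivot = data[0] = 3; i = -1, j = 13
j→12 (data[12]=3≤3), i→0 (data[0]=3≥3); i<j, swap → [3,3,2,3,3,3,2,2,3,2,3,2,3]
j→11 (data[11]=2≤3), i→1 (data[1]=3≥3); i<j, swap → [3,2,2,3,3,3,2,2,3,2,3,3,3]
j→10 (data[10]=3≤3), i→3 (data[3]=3≥3); i<j, swap → [3,2,2,3,3,3,2,2,3,2,3,3,3]
j→9 (data[9]=2≤3), i→4 (data[4]=3≥3); i<j, swap → [3,2,2,3,2,3,2,2,3,3,3,3,3]
j→8 (data[8]=3≤3), i→5 (data[5]=3≥3); i<j, swap → [3,2,2,3,2,3,2,2,3,3,3,3,3]
j→7, i→8; i≥j, return j=7. data = [3,2,2,3,2,3,2,2,3,3,3,3,3]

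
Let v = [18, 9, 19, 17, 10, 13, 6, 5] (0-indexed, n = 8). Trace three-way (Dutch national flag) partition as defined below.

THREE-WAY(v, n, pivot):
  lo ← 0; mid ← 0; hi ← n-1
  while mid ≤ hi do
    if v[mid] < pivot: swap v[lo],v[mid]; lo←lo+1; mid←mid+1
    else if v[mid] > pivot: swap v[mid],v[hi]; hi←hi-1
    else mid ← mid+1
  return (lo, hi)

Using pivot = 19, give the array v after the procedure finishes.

[18, 9, 17, 10, 13, 6, 5, 19]

pivot = 19; lo=0, mid=0, hi=7
v[mid]=18<19: swap v[0],v[0]; lo=1,mid=1 → [18, 9, 19, 17, 10, 13, 6, 5]
v[mid]=9<19: swap v[1],v[1]; lo=2,mid=2 → [18, 9, 19, 17, 10, 13, 6, 5]
v[mid]=19=19: mid=3
v[mid]=17<19: swap v[2],v[3]; lo=3,mid=4 → [18, 9, 17, 19, 10, 13, 6, 5]
v[mid]=10<19: swap v[3],v[4]; lo=4,mid=5 → [18, 9, 17, 10, 19, 13, 6, 5]
v[mid]=13<19: swap v[4],v[5]; lo=5,mid=6 → [18, 9, 17, 10, 13, 19, 6, 5]
v[mid]=6<19: swap v[5],v[6]; lo=6,mid=7 → [18, 9, 17, 10, 13, 6, 19, 5]
v[mid]=5<19: swap v[6],v[7]; lo=7,mid=8 → [18, 9, 17, 10, 13, 6, 5, 19]
end: lo=7, hi=7; v = [18, 9, 17, 10, 13, 6, 5, 19]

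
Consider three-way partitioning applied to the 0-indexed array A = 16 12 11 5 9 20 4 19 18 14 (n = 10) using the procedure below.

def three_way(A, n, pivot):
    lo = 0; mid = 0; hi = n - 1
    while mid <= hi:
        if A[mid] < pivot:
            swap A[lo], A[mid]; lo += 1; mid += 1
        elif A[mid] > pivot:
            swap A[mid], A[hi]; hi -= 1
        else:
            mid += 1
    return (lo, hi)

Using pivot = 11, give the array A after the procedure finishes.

pivot = 11; lo=0, mid=0, hi=9
A[mid]=16>11: swap A[0],A[9]; hi=8 → 14 12 11 5 9 20 4 19 18 16
A[mid]=14>11: swap A[0],A[8]; hi=7 → 18 12 11 5 9 20 4 19 14 16
A[mid]=18>11: swap A[0],A[7]; hi=6 → 19 12 11 5 9 20 4 18 14 16
A[mid]=19>11: swap A[0],A[6]; hi=5 → 4 12 11 5 9 20 19 18 14 16
A[mid]=4<11: swap A[0],A[0]; lo=1,mid=1 → 4 12 11 5 9 20 19 18 14 16
A[mid]=12>11: swap A[1],A[5]; hi=4 → 4 20 11 5 9 12 19 18 14 16
A[mid]=20>11: swap A[1],A[4]; hi=3 → 4 9 11 5 20 12 19 18 14 16
A[mid]=9<11: swap A[1],A[1]; lo=2,mid=2 → 4 9 11 5 20 12 19 18 14 16
A[mid]=11=11: mid=3
A[mid]=5<11: swap A[2],A[3]; lo=3,mid=4 → 4 9 5 11 20 12 19 18 14 16
end: lo=3, hi=3; A = 4 9 5 11 20 12 19 18 14 16

4 9 5 11 20 12 19 18 14 16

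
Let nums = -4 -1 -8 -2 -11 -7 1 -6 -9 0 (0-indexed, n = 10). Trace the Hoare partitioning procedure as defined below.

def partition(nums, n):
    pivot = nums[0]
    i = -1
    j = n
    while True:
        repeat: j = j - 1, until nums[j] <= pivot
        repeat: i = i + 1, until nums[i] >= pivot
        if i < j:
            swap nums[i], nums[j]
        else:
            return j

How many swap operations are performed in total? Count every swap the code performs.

pivot=-4
j stops at 8 (-9), i stops at 0 (-4); swap ⇒ -9 -1 -8 -2 -11 -7 1 -6 -4 0
j stops at 7 (-6), i stops at 1 (-1); swap ⇒ -9 -6 -8 -2 -11 -7 1 -1 -4 0
j stops at 5 (-7), i stops at 3 (-2); swap ⇒ -9 -6 -8 -7 -11 -2 1 -1 -4 0
j stops at 4, i stops at 5; i≥j ⇒ return 4. nums=-9 -6 -8 -7 -11 -2 1 -1 -4 0

3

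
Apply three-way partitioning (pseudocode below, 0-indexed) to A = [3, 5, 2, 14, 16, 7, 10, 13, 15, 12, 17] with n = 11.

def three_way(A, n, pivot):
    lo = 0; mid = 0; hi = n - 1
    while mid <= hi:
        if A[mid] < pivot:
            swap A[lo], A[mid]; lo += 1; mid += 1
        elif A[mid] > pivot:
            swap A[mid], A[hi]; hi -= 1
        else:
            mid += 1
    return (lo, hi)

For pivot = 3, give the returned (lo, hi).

pivot = 3; lo=0, mid=0, hi=10
A[mid]=3=3: mid=1
A[mid]=5>3: swap A[1],A[10]; hi=9 → [3, 17, 2, 14, 16, 7, 10, 13, 15, 12, 5]
A[mid]=17>3: swap A[1],A[9]; hi=8 → [3, 12, 2, 14, 16, 7, 10, 13, 15, 17, 5]
A[mid]=12>3: swap A[1],A[8]; hi=7 → [3, 15, 2, 14, 16, 7, 10, 13, 12, 17, 5]
A[mid]=15>3: swap A[1],A[7]; hi=6 → [3, 13, 2, 14, 16, 7, 10, 15, 12, 17, 5]
A[mid]=13>3: swap A[1],A[6]; hi=5 → [3, 10, 2, 14, 16, 7, 13, 15, 12, 17, 5]
A[mid]=10>3: swap A[1],A[5]; hi=4 → [3, 7, 2, 14, 16, 10, 13, 15, 12, 17, 5]
A[mid]=7>3: swap A[1],A[4]; hi=3 → [3, 16, 2, 14, 7, 10, 13, 15, 12, 17, 5]
A[mid]=16>3: swap A[1],A[3]; hi=2 → [3, 14, 2, 16, 7, 10, 13, 15, 12, 17, 5]
A[mid]=14>3: swap A[1],A[2]; hi=1 → [3, 2, 14, 16, 7, 10, 13, 15, 12, 17, 5]
A[mid]=2<3: swap A[0],A[1]; lo=1,mid=2 → [2, 3, 14, 16, 7, 10, 13, 15, 12, 17, 5]
end: lo=1, hi=1; A = [2, 3, 14, 16, 7, 10, 13, 15, 12, 17, 5]

(1, 1)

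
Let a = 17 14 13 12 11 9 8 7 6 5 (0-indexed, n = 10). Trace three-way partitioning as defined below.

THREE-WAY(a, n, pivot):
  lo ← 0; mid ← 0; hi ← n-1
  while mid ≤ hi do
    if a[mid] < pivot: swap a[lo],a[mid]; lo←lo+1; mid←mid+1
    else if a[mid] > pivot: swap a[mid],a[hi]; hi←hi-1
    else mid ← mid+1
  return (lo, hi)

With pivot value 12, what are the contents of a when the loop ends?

lo=0 mid=0 hi=9
17>12: swap(0,9), hi=8 ⇒ 5 14 13 12 11 9 8 7 6 17
5<12: swap(0,0), lo=1 mid=1 ⇒ 5 14 13 12 11 9 8 7 6 17
14>12: swap(1,8), hi=7 ⇒ 5 6 13 12 11 9 8 7 14 17
6<12: swap(1,1), lo=2 mid=2 ⇒ 5 6 13 12 11 9 8 7 14 17
13>12: swap(2,7), hi=6 ⇒ 5 6 7 12 11 9 8 13 14 17
7<12: swap(2,2), lo=3 mid=3 ⇒ 5 6 7 12 11 9 8 13 14 17
12=12: mid=4
11<12: swap(3,4), lo=4 mid=5 ⇒ 5 6 7 11 12 9 8 13 14 17
9<12: swap(4,5), lo=5 mid=6 ⇒ 5 6 7 11 9 12 8 13 14 17
8<12: swap(5,6), lo=6 mid=7 ⇒ 5 6 7 11 9 8 12 13 14 17
done. lo=6 hi=6; a=5 6 7 11 9 8 12 13 14 17

5 6 7 11 9 8 12 13 14 17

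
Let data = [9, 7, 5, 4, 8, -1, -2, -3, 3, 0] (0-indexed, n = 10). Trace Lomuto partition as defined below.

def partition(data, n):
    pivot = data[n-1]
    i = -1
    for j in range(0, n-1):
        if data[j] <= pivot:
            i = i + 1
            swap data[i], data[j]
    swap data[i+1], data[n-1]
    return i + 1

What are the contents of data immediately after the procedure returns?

pivot=0, i=-1
j=0: 9>0, skip
j=1: 7>0, skip
j=2: 5>0, skip
j=3: 4>0, skip
j=4: 8>0, skip
j=5: -1≤0, i=0, swap(0,5) ⇒ [-1, 7, 5, 4, 8, 9, -2, -3, 3, 0]
j=6: -2≤0, i=1, swap(1,6) ⇒ [-1, -2, 5, 4, 8, 9, 7, -3, 3, 0]
j=7: -3≤0, i=2, swap(2,7) ⇒ [-1, -2, -3, 4, 8, 9, 7, 5, 3, 0]
j=8: 3>0, skip
swap(3,9) ⇒ [-1, -2, -3, 0, 8, 9, 7, 5, 3, 4]; return 3

[-1, -2, -3, 0, 8, 9, 7, 5, 3, 4]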